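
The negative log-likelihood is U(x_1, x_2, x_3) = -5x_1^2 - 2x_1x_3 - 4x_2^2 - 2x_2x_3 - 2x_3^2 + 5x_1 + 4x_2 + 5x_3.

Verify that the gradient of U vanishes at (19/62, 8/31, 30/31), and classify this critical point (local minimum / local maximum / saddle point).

∇U = (-10x_1 - 2x_3 + 5, -8x_2 - 2x_3 + 4, -2x_1 - 2x_2 - 4x_3 + 5); substituting (19/62, 8/31, 30/31) gives ∇U = (0, 0, 0), so (19/62, 8/31, 30/31) is indeed a critical point.
The Hessian is constant: H = [[-10, 0, -2], [0, -8, -2], [-2, -2, -4]].
Leading principal minors: Δ₁ = -10, Δ₂ = 80, Δ₃ = -248.
The minors alternate sign starting negative (−, +, −), so H is negative definite: a local maximum.

local maximum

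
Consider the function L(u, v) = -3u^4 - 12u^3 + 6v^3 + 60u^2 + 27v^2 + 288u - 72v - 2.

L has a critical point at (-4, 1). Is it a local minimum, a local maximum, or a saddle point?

The mixed partial ∂²L/∂u∂v is 0, so the Hessian at any point is diag(L_uu, L_vv) = diag(12(-3u^2 - 6u + 10), 18(2v + 3)).
At (-4, 1): H = diag(-168, 90).
The eigenvalues have opposite signs, so H is indefinite: a saddle point.

saddle point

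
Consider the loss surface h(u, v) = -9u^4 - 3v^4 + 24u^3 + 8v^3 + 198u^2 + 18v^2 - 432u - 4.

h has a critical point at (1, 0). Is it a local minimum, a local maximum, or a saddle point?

The mixed partial ∂²h/∂u∂v is 0, so the Hessian at any point is diag(h_uu, h_vv) = diag(36(-3u^2 + 4u + 11), 12(-3v^2 + 4v + 3)).
At (1, 0): H = diag(432, 36).
Both eigenvalues are positive, so H is positive definite: a local minimum.

local minimum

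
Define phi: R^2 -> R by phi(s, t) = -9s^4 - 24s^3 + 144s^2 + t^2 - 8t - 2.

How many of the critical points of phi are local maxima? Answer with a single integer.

phi separates as a function of s plus a function of t, so ∇phi=0 decouples.
∂phi/∂s = -36s(s - 2)(s + 4) = 0 at s ∈ {-4, 0, 2}; ∂phi/∂t = 2(t - 4) = 0 at t ∈ {4}.
The Hessian is diagonal: diag(phi_ss, phi_tt). Second derivatives: phi_ss(-4)=-864, phi_ss(0)=288, phi_ss(2)=-432; phi_tt(4)=2.
Local maxima occur where both diagonal entries negative: none. Count: 0.

0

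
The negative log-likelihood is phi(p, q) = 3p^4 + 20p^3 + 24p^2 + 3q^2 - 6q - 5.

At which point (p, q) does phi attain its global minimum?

(-4, 1)

phi(p,q) separates as A(p) + B(q) − 5, so its minimum is min A + min B − 5.
A'(p) = 12p(p + 1)(p + 4) vanishes at p ∈ {-4, -1, 0}; B'(q) = 6q - 6 vanishes at q ∈ {1}.
Local minima of A (where A''>0): A(-4)=-128, A(0)=0. Local minima of B: B(1)=-3.
So the global minimum of phi is A(-4) + B(1) − 5 = -128 − 3 − 5 = -136, attained at (-4, 1).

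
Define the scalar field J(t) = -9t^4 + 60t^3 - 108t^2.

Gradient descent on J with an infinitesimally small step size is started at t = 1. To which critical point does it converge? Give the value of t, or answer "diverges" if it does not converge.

J'(t) = -36t(t - 3)(t - 2), so J'(1) = -72.
Gradient descent moves in the -J' direction, i.e. t is increasing.
The nearest critical point in that direction is t = 2, where J'' = 72 > 0 (a local minimum). The iterate converges there.

2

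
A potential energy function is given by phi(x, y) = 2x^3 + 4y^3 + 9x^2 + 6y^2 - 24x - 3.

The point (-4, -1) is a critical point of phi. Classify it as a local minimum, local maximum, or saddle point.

local maximum

The mixed partial ∂²phi/∂x∂y is 0, so the Hessian at any point is diag(phi_xx, phi_yy) = diag(6(2x + 3), 12(2y + 1)).
At (-4, -1): H = diag(-30, -12).
Both eigenvalues are negative, so H is negative definite: a local maximum.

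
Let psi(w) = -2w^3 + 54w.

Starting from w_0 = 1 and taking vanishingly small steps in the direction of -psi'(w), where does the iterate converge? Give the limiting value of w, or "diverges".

psi'(w) = -6(w - 3)(w + 3), so psi'(1) = 48.
Gradient descent moves in the -psi' direction, i.e. w is decreasing.
The nearest critical point in that direction is w = -3, where psi'' = 36 > 0 (a local minimum). The iterate converges there.

-3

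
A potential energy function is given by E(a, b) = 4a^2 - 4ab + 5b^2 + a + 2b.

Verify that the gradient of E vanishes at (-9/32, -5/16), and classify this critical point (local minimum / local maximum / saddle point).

local minimum

∇E = (8a - 4b + 1, -4a + 10b + 2); substituting (-9/32, -5/16) gives ∇E = (0, 0), so (-9/32, -5/16) is indeed a critical point.
The Hessian of E is constant: H = [[8, -4], [-4, 10]].
det(H) = 8·10 − (-4)² = 64.
det(H) > 0 and tr(H) = 18 > 0, so H is positive definite and the point is a local minimum.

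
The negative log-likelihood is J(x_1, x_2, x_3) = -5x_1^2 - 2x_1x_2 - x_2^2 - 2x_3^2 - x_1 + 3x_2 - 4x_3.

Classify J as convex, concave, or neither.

J is quadratic, so its Hessian is the constant matrix H = [[-10, -2, 0], [-2, -2, 0], [0, 0, -4]].
Leading principal minors: -10, 16, -64.
Signs alternate −, +, − ⇒ H ≺ 0 ⇒ concave.

concave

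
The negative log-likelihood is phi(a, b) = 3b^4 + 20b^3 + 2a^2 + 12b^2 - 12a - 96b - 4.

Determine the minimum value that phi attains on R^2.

-83

phi(a,b) separates as P(a) + Q(b) − 4, so its minimum is min P + min Q − 4.
P'(a) = 4a - 12 vanishes at a ∈ {3}; Q'(b) = 12(b - 1)(b + 2)(b + 4) vanishes at b ∈ {-4, -2, 1}.
Local minima of P (where P''>0): P(3)=-18. Local minima of Q: Q(-4)=64, Q(1)=-61.
So the global minimum of phi is P(3) + Q(1) − 4 = -18 − 61 − 4 = -83, attained at (3, 1).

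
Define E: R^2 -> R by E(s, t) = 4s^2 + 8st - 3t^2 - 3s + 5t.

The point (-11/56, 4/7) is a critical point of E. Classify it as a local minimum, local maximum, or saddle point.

saddle point

The Hessian of E is constant: H = [[8, 8], [8, -6]].
det(H) = 8·(-6) − 8² = -112.
Since det(H) < 0, H is indefinite and the critical point is a saddle point.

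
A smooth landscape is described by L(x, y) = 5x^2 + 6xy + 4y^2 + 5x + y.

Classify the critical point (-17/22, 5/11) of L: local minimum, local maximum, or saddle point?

The Hessian of L is constant: H = [[10, 6], [6, 8]].
det(H) = 10·8 − 6² = 44.
det(H) > 0 and tr(H) = 18 > 0, so H is positive definite and the point is a local minimum.

local minimum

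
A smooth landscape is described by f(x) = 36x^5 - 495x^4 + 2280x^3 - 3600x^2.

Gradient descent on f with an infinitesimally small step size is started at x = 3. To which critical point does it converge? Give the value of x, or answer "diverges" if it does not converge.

f'(x) = 180x(x - 5)(x - 4)(x - 2), so f'(3) = 1080.
Gradient descent moves in the -f' direction, i.e. x is decreasing.
The nearest critical point in that direction is x = 2, where f'' = 2160 > 0 (a local minimum). The iterate converges there.

2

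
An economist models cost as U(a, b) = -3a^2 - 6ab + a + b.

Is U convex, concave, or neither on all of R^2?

U is quadratic, so its Hessian is the constant matrix H = [[-6, -6], [-6, 0]].
det(H) = -36, tr(H) = -6.
det(H) < 0, so H is indefinite: neither convex nor concave.

neither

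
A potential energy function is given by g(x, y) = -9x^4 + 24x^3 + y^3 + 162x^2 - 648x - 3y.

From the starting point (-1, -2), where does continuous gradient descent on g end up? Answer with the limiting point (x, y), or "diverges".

g is separable, so gradient descent decouples: x follows -∂g/∂x, y follows -∂g/∂y.
∂g/∂x = -36(x - 3)(x - 2)(x + 3); at x=-1 this is -864, so x increases.
∂g/∂y = 3(y - 1)(y + 1); at y=-2 this is 9, so y decreases.
The y-coordinate has no critical point in that direction and runs off to infinity.

diverges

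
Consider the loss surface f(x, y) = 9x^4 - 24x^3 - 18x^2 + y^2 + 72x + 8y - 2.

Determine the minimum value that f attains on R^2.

f(x,y) separates as P(x) + Q(y) − 2, so its minimum is min P + min Q − 2.
P'(x) = 36(x - 2)(x - 1)(x + 1) vanishes at x ∈ {-1, 1, 2}; Q'(y) = 2y + 8 vanishes at y ∈ {-4}.
Local minima of P (where P''>0): P(-1)=-57, P(2)=24. Local minima of Q: Q(-4)=-16.
So the global minimum of f is P(-1) + Q(-4) − 2 = -57 − 16 − 2 = -75, attained at (-1, -4).

-75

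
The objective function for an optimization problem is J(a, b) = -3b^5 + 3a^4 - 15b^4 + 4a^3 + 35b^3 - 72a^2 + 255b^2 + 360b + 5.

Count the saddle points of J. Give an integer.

J separates as a function of a plus a function of b, so ∇J=0 decouples.
∂J/∂a = 12a(a - 3)(a + 4) = 0 at a ∈ {-4, 0, 3}; ∂J/∂b = -15(b - 3)(b + 1)(b + 2)(b + 4) = 0 at b ∈ {-4, -2, -1, 3}.
The Hessian is diagonal: diag(J_aa, J_bb). Second derivatives: J_aa(-4)=336, J_aa(0)=-144, J_aa(3)=252; J_bb(-4)=630, J_bb(-2)=-150, J_bb(-1)=180, J_bb(3)=-2100.
Saddle points occur where the two diagonal entries have opposite signs: (-4, -2), (-4, 3), (0, -4), (0, -1), (3, -2), (3, 3). Count: 6.

6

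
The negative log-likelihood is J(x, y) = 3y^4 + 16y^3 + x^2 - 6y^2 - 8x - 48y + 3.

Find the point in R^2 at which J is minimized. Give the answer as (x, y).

(4, -4)

J(x,y) separates as P(x) + Q(y) + 3, so its minimum is min P + min Q + 3.
P'(x) = 2x - 8 vanishes at x ∈ {4}; Q'(y) = 12(y - 1)(y + 1)(y + 4) vanishes at y ∈ {-4, -1, 1}.
Local minima of P (where P''>0): P(4)=-16. Local minima of Q: Q(-4)=-160, Q(1)=-35.
So the global minimum of J is P(4) + Q(-4) + 3 = -16 − 160 + 3 = -173, attained at (4, -4).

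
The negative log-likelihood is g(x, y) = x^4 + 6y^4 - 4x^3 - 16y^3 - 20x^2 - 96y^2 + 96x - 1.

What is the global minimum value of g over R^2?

g(x,y) separates as P(x) + Q(y) − 1, so its minimum is min P + min Q − 1.
P'(x) = 4(x - 4)(x - 2)(x + 3) vanishes at x ∈ {-3, 2, 4}; Q'(y) = 24y(y - 4)(y + 2) vanishes at y ∈ {-2, 0, 4}.
Local minima of P (where P''>0): P(-3)=-279, P(4)=64. Local minima of Q: Q(-2)=-160, Q(4)=-1024.
So the global minimum of g is P(-3) + Q(4) − 1 = -279 − 1024 − 1 = -1304, attained at (-3, 4).

-1304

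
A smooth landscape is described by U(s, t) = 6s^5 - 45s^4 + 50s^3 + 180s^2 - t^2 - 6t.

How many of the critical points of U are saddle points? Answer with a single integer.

2

U separates as a function of s plus a function of t, so ∇U=0 decouples.
∂U/∂s = 30s(s - 4)(s - 3)(s + 1) = 0 at s ∈ {-1, 0, 3, 4}; ∂U/∂t = -2(t + 3) = 0 at t ∈ {-3}.
The Hessian is diagonal: diag(U_ss, U_tt). Second derivatives: U_ss(-1)=-600, U_ss(0)=360, U_ss(3)=-360, U_ss(4)=600; U_tt(-3)=-2.
Saddle points occur where the two diagonal entries have opposite signs: (0, -3), (4, -3). Count: 2.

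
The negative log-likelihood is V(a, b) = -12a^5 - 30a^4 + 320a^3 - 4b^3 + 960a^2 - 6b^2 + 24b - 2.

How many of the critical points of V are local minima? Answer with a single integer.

V separates as a function of a plus a function of b, so ∇V=0 decouples.
∂V/∂a = -60a(a - 4)(a + 2)(a + 4) = 0 at a ∈ {-4, -2, 0, 4}; ∂V/∂b = -12(b - 1)(b + 2) = 0 at b ∈ {-2, 1}.
The Hessian is diagonal: diag(V_aa, V_bb). Second derivatives: V_aa(-4)=3840, V_aa(-2)=-1440, V_aa(0)=1920, V_aa(4)=-11520; V_bb(-2)=36, V_bb(1)=-36.
Local minima occur where both diagonal entries positive: (-4, -2), (0, -2). Count: 2.

2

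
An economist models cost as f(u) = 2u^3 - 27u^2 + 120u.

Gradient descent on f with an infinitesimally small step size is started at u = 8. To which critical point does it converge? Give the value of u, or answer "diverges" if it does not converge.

5

f'(u) = 6(u - 5)(u - 4), so f'(8) = 72.
Gradient descent moves in the -f' direction, i.e. u is decreasing.
The nearest critical point in that direction is u = 5, where f'' = 6 > 0 (a local minimum). The iterate converges there.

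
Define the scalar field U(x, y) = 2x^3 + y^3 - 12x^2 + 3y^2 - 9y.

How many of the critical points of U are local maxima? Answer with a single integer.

U separates as a function of x plus a function of y, so ∇U=0 decouples.
∂U/∂x = 6x(x - 4) = 0 at x ∈ {0, 4}; ∂U/∂y = 3(y - 1)(y + 3) = 0 at y ∈ {-3, 1}.
The Hessian is diagonal: diag(U_xx, U_yy). Second derivatives: U_xx(0)=-24, U_xx(4)=24; U_yy(-3)=-12, U_yy(1)=12.
Local maxima occur where both diagonal entries negative: (0, -3). Count: 1.

1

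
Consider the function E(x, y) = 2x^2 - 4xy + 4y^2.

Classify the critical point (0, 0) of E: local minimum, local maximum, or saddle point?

local minimum

The Hessian of E is constant: H = [[4, -4], [-4, 8]].
det(H) = 4·8 − (-4)² = 16.
det(H) > 0 and tr(H) = 12 > 0, so H is positive definite and the point is a local minimum.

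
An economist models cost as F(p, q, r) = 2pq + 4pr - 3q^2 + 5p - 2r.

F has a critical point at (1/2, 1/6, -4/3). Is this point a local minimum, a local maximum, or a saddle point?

The Hessian is constant: H = [[0, 2, 4], [2, -6, 0], [4, 0, 0]].
Leading principal minors: Δ₁ = 0, Δ₂ = -4, Δ₃ = 96.
The minors fit neither the all-positive nor the alternating-sign pattern, so H is indefinite: a saddle point.

saddle point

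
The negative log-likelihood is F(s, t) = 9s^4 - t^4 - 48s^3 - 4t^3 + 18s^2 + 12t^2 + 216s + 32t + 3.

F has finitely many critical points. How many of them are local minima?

F separates as a function of s plus a function of t, so ∇F=0 decouples.
∂F/∂s = 36(s - 3)(s - 2)(s + 1) = 0 at s ∈ {-1, 2, 3}; ∂F/∂t = -4(t - 2)(t + 1)(t + 4) = 0 at t ∈ {-4, -1, 2}.
The Hessian is diagonal: diag(F_ss, F_tt). Second derivatives: F_ss(-1)=432, F_ss(2)=-108, F_ss(3)=144; F_tt(-4)=-72, F_tt(-1)=36, F_tt(2)=-72.
Local minima occur where both diagonal entries positive: (-1, -1), (3, -1). Count: 2.

2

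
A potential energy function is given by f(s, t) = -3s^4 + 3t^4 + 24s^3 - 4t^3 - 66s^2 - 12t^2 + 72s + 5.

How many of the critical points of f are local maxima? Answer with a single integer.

f separates as a function of s plus a function of t, so ∇f=0 decouples.
∂f/∂s = -12(s - 3)(s - 2)(s - 1) = 0 at s ∈ {1, 2, 3}; ∂f/∂t = 12t(t - 2)(t + 1) = 0 at t ∈ {-1, 0, 2}.
The Hessian is diagonal: diag(f_ss, f_tt). Second derivatives: f_ss(1)=-24, f_ss(2)=12, f_ss(3)=-24; f_tt(-1)=36, f_tt(0)=-24, f_tt(2)=72.
Local maxima occur where both diagonal entries negative: (1, 0), (3, 0). Count: 2.

2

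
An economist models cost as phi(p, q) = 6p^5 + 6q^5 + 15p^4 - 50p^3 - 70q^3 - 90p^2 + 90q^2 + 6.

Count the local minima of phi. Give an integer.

4

phi separates as a function of p plus a function of q, so ∇phi=0 decouples.
∂phi/∂p = 30p(p - 2)(p + 1)(p + 3) = 0 at p ∈ {-3, -1, 0, 2}; ∂phi/∂q = 30q(q - 2)(q - 1)(q + 3) = 0 at q ∈ {-3, 0, 1, 2}.
The Hessian is diagonal: diag(phi_pp, phi_qq). Second derivatives: phi_pp(-3)=-900, phi_pp(-1)=180, phi_pp(0)=-180, phi_pp(2)=900; phi_qq(-3)=-1800, phi_qq(0)=180, phi_qq(1)=-120, phi_qq(2)=300.
Local minima occur where both diagonal entries positive: (-1, 0), (-1, 2), (2, 0), (2, 2). Count: 4.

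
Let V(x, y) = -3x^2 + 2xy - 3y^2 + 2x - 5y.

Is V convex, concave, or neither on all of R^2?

concave

V is quadratic, so its Hessian is the constant matrix H = [[-6, 2], [2, -6]].
det(H) = 32, tr(H) = -12.
det(H) > 0 and tr(H) < 0, so H is negative definite everywhere: concave.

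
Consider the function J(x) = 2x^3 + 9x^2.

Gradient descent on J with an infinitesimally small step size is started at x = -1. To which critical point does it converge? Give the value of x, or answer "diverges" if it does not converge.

0

J'(x) = 6x(x + 3), so J'(-1) = -12.
Gradient descent moves in the -J' direction, i.e. x is increasing.
The nearest critical point in that direction is x = 0, where J'' = 18 > 0 (a local minimum). The iterate converges there.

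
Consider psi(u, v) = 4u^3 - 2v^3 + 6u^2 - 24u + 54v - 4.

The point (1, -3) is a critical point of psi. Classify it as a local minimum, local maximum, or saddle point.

local minimum

The mixed partial ∂²psi/∂u∂v is 0, so the Hessian at any point is diag(psi_uu, psi_vv) = diag(12(2u + 1), -12v).
At (1, -3): H = diag(36, 36).
Both eigenvalues are positive, so H is positive definite: a local minimum.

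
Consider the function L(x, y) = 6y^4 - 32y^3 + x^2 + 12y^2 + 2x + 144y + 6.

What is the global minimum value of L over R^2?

L(x,y) separates as P(x) + Q(y) + 6, so its minimum is min P + min Q + 6.
P'(x) = 2x + 2 vanishes at x ∈ {-1}; Q'(y) = 24(y - 3)(y - 2)(y + 1) vanishes at y ∈ {-1, 2, 3}.
Local minima of P (where P''>0): P(-1)=-1. Local minima of Q: Q(-1)=-94, Q(3)=162.
So the global minimum of L is P(-1) + Q(-1) + 6 = -1 − 94 + 6 = -89, attained at (-1, -1).

-89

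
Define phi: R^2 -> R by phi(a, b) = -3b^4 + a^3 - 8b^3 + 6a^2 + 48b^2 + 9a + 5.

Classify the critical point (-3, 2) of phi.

The mixed partial ∂²phi/∂a∂b is 0, so the Hessian at any point is diag(phi_aa, phi_bb) = diag(6(a + 2), 12(-3b^2 - 4b + 8)).
At (-3, 2): H = diag(-6, -144).
Both eigenvalues are negative, so H is negative definite: a local maximum.

local maximum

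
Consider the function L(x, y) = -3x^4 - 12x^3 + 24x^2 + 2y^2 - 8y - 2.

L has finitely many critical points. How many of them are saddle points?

2

L separates as a function of x plus a function of y, so ∇L=0 decouples.
∂L/∂x = -12x(x - 1)(x + 4) = 0 at x ∈ {-4, 0, 1}; ∂L/∂y = 4(y - 2) = 0 at y ∈ {2}.
The Hessian is diagonal: diag(L_xx, L_yy). Second derivatives: L_xx(-4)=-240, L_xx(0)=48, L_xx(1)=-60; L_yy(2)=4.
Saddle points occur where the two diagonal entries have opposite signs: (-4, 2), (1, 2). Count: 2.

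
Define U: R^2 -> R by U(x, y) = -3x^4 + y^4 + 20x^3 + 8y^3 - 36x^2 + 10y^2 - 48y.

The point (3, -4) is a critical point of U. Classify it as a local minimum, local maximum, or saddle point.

saddle point

The mixed partial ∂²U/∂x∂y is 0, so the Hessian at any point is diag(U_xx, U_yy) = diag(12(-3x^2 + 10x - 6), 4(3y^2 + 12y + 5)).
At (3, -4): H = diag(-36, 20).
The eigenvalues have opposite signs, so H is indefinite: a saddle point.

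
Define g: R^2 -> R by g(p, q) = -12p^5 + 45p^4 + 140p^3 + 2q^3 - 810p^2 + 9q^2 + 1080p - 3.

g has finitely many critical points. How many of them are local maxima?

g separates as a function of p plus a function of q, so ∇g=0 decouples.
∂g/∂p = -60(p - 3)(p - 2)(p - 1)(p + 3) = 0 at p ∈ {-3, 1, 2, 3}; ∂g/∂q = 6q(q + 3) = 0 at q ∈ {-3, 0}.
The Hessian is diagonal: diag(g_pp, g_qq). Second derivatives: g_pp(-3)=7200, g_pp(1)=-480, g_pp(2)=300, g_pp(3)=-720; g_qq(-3)=-18, g_qq(0)=18.
Local maxima occur where both diagonal entries negative: (1, -3), (3, -3). Count: 2.

2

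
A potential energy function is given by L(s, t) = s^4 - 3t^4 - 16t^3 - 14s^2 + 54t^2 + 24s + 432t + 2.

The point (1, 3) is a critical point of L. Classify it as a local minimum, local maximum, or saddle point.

local maximum

The mixed partial ∂²L/∂s∂t is 0, so the Hessian at any point is diag(L_ss, L_tt) = diag(4(3s^2 - 7), 12(-3t^2 - 8t + 9)).
At (1, 3): H = diag(-16, -504).
Both eigenvalues are negative, so H is negative definite: a local maximum.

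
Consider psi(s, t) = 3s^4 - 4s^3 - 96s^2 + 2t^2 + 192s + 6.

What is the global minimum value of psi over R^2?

psi(s,t) separates as P(s) + Q(t) + 6, so its minimum is min P + min Q + 6.
P'(s) = 12(s - 4)(s - 1)(s + 4) vanishes at s ∈ {-4, 1, 4}; Q'(t) = 4t vanishes at t ∈ {0}.
Local minima of P (where P''>0): P(-4)=-1280, P(4)=-256. Local minima of Q: Q(0)=0.
So the global minimum of psi is P(-4) + Q(0) + 6 = -1280 + 0 + 6 = -1274, attained at (-4, 0).

-1274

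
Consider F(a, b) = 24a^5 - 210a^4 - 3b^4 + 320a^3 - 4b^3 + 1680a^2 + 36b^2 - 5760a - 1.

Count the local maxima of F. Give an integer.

F separates as a function of a plus a function of b, so ∇F=0 decouples.
∂F/∂a = 120(a - 4)(a - 3)(a - 2)(a + 2) = 0 at a ∈ {-2, 2, 3, 4}; ∂F/∂b = -12b(b - 2)(b + 3) = 0 at b ∈ {-3, 0, 2}.
The Hessian is diagonal: diag(F_aa, F_bb). Second derivatives: F_aa(-2)=-14400, F_aa(2)=960, F_aa(3)=-600, F_aa(4)=1440; F_bb(-3)=-180, F_bb(0)=72, F_bb(2)=-120.
Local maxima occur where both diagonal entries negative: (-2, -3), (-2, 2), (3, -3), (3, 2). Count: 4.

4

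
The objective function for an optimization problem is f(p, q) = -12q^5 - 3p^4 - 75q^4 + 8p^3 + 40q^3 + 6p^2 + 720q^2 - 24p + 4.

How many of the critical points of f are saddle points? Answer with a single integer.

6

f separates as a function of p plus a function of q, so ∇f=0 decouples.
∂f/∂p = -12(p - 2)(p - 1)(p + 1) = 0 at p ∈ {-1, 1, 2}; ∂f/∂q = -60q(q - 2)(q + 3)(q + 4) = 0 at q ∈ {-4, -3, 0, 2}.
The Hessian is diagonal: diag(f_pp, f_qq). Second derivatives: f_pp(-1)=-72, f_pp(1)=24, f_pp(2)=-36; f_qq(-4)=1440, f_qq(-3)=-900, f_qq(0)=1440, f_qq(2)=-3600.
Saddle points occur where the two diagonal entries have opposite signs: (-1, -4), (-1, 0), (1, -3), (1, 2), (2, -4), (2, 0). Count: 6.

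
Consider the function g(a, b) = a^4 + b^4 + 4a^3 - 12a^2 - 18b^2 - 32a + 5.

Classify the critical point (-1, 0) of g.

local maximum

The mixed partial ∂²g/∂a∂b is 0, so the Hessian at any point is diag(g_aa, g_bb) = diag(12(a^2 + 2a - 2), 12(b^2 - 3)).
At (-1, 0): H = diag(-36, -36).
Both eigenvalues are negative, so H is negative definite: a local maximum.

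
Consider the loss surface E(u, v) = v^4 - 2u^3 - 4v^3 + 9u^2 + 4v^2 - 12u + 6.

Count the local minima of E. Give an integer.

2

E separates as a function of u plus a function of v, so ∇E=0 decouples.
∂E/∂u = -6(u - 2)(u - 1) = 0 at u ∈ {1, 2}; ∂E/∂v = 4v(v - 2)(v - 1) = 0 at v ∈ {0, 1, 2}.
The Hessian is diagonal: diag(E_uu, E_vv). Second derivatives: E_uu(1)=6, E_uu(2)=-6; E_vv(0)=8, E_vv(1)=-4, E_vv(2)=8.
Local minima occur where both diagonal entries positive: (1, 0), (1, 2). Count: 2.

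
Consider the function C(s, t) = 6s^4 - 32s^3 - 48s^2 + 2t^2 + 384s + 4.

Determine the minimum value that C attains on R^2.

C(s,t) separates as P(s) + Q(t) + 4, so its minimum is min P + min Q + 4.
P'(s) = 24(s - 4)(s - 2)(s + 2) vanishes at s ∈ {-2, 2, 4}; Q'(t) = 4t vanishes at t ∈ {0}.
Local minima of P (where P''>0): P(-2)=-608, P(4)=256. Local minima of Q: Q(0)=0.
So the global minimum of C is P(-2) + Q(0) + 4 = -608 + 0 + 4 = -604, attained at (-2, 0).

-604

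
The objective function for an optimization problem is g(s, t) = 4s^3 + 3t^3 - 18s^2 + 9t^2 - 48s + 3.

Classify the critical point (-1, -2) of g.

local maximum

The mixed partial ∂²g/∂s∂t is 0, so the Hessian at any point is diag(g_ss, g_tt) = diag(12(2s - 3), 18(t + 1)).
At (-1, -2): H = diag(-60, -18).
Both eigenvalues are negative, so H is negative definite: a local maximum.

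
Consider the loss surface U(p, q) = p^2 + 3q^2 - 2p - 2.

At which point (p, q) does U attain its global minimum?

U(p,q) separates as A(p) + B(q) − 2, so its minimum is min A + min B − 2.
A'(p) = 2p - 2 vanishes at p ∈ {1}; B'(q) = 6q vanishes at q ∈ {0}.
Local minima of A (where A''>0): A(1)=-1. Local minima of B: B(0)=0.
So the global minimum of U is A(1) + B(0) − 2 = -1 + 0 − 2 = -3, attained at (1, 0).

(1, 0)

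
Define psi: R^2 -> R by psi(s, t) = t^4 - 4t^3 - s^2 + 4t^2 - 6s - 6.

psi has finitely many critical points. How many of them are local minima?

psi separates as a function of s plus a function of t, so ∇psi=0 decouples.
∂psi/∂s = -2(s + 3) = 0 at s ∈ {-3}; ∂psi/∂t = 4t(t - 2)(t - 1) = 0 at t ∈ {0, 1, 2}.
The Hessian is diagonal: diag(psi_ss, psi_tt). Second derivatives: psi_ss(-3)=-2; psi_tt(0)=8, psi_tt(1)=-4, psi_tt(2)=8.
Local minima occur where both diagonal entries positive: none. Count: 0.

0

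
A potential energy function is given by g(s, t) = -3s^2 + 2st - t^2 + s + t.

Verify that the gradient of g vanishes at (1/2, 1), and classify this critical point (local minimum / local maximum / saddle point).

∇g = (-6s + 2t + 1, 2s - 2t + 1); substituting (1/2, 1) gives ∇g = (0, 0), so (1/2, 1) is indeed a critical point.
The Hessian of g is constant: H = [[-6, 2], [2, -2]].
det(H) = (-6)·(-2) − 2² = 8.
det(H) > 0 and tr(H) = -8 < 0, so H is negative definite and the point is a local maximum.

local maximum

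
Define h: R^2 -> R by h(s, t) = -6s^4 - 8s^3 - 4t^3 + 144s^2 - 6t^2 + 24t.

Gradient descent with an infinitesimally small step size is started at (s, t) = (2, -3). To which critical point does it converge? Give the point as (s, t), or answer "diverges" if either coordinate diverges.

(0, -2)

h is separable, so gradient descent decouples: s follows -∂h/∂s, t follows -∂h/∂t.
∂h/∂s = -24s(s - 3)(s + 4); at s=2 this is 288, so s decreases.
∂h/∂t = -12(t - 1)(t + 2); at t=-3 this is -48, so t increases.
s converges to its nearest critical value 0 (a local min of the s-part); t converges to -2. The iterate converges to (0, -2).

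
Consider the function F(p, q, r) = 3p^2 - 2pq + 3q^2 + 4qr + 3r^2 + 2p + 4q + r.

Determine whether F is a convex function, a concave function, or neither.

convex

F is quadratic, so its Hessian is the constant matrix H = [[6, -2, 0], [-2, 6, 4], [0, 4, 6]].
Leading principal minors: 6, 32, 96.
All positive ⇒ H ≻ 0 ⇒ convex.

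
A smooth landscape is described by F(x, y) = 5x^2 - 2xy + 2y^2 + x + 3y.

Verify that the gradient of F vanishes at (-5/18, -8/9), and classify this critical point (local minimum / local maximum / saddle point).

local minimum

∇F = (10x - 2y + 1, -2x + 4y + 3); substituting (-5/18, -8/9) gives ∇F = (0, 0), so (-5/18, -8/9) is indeed a critical point.
The Hessian of F is constant: H = [[10, -2], [-2, 4]].
det(H) = 10·4 − (-2)² = 36.
det(H) > 0 and tr(H) = 14 > 0, so H is positive definite and the point is a local minimum.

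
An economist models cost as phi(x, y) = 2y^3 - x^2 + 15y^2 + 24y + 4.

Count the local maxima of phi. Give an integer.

phi separates as a function of x plus a function of y, so ∇phi=0 decouples.
∂phi/∂x = -2x = 0 at x ∈ {0}; ∂phi/∂y = 6(y + 1)(y + 4) = 0 at y ∈ {-4, -1}.
The Hessian is diagonal: diag(phi_xx, phi_yy). Second derivatives: phi_xx(0)=-2; phi_yy(-4)=-18, phi_yy(-1)=18.
Local maxima occur where both diagonal entries negative: (0, -4). Count: 1.

1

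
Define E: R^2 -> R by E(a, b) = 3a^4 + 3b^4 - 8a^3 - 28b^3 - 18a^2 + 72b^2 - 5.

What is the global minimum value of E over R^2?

-140

E(a,b) separates as P(a) + Q(b) − 5, so its minimum is min P + min Q − 5.
P'(a) = 12a(a - 3)(a + 1) vanishes at a ∈ {-1, 0, 3}; Q'(b) = 12b(b - 4)(b - 3) vanishes at b ∈ {0, 3, 4}.
Local minima of P (where P''>0): P(-1)=-7, P(3)=-135. Local minima of Q: Q(0)=0, Q(4)=128.
So the global minimum of E is P(3) + Q(0) − 5 = -135 + 0 − 5 = -140, attained at (3, 0).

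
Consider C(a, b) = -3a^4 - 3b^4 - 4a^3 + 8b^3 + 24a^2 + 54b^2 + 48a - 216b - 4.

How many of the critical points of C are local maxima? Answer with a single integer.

C separates as a function of a plus a function of b, so ∇C=0 decouples.
∂C/∂a = -12(a - 2)(a + 1)(a + 2) = 0 at a ∈ {-2, -1, 2}; ∂C/∂b = -12(b - 3)(b - 2)(b + 3) = 0 at b ∈ {-3, 2, 3}.
The Hessian is diagonal: diag(C_aa, C_bb). Second derivatives: C_aa(-2)=-48, C_aa(-1)=36, C_aa(2)=-144; C_bb(-3)=-360, C_bb(2)=60, C_bb(3)=-72.
Local maxima occur where both diagonal entries negative: (-2, -3), (-2, 3), (2, -3), (2, 3). Count: 4.

4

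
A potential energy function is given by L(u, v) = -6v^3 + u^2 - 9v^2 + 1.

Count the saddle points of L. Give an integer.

1

L separates as a function of u plus a function of v, so ∇L=0 decouples.
∂L/∂u = 2u = 0 at u ∈ {0}; ∂L/∂v = -18v(v + 1) = 0 at v ∈ {-1, 0}.
The Hessian is diagonal: diag(L_uu, L_vv). Second derivatives: L_uu(0)=2; L_vv(-1)=18, L_vv(0)=-18.
Saddle points occur where the two diagonal entries have opposite signs: (0, 0). Count: 1.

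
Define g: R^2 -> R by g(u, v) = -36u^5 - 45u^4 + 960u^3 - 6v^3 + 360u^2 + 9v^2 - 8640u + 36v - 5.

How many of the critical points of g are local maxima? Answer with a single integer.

g separates as a function of u plus a function of v, so ∇g=0 decouples.
∂g/∂u = -180(u - 3)(u - 2)(u + 2)(u + 4) = 0 at u ∈ {-4, -2, 2, 3}; ∂g/∂v = -18(v - 2)(v + 1) = 0 at v ∈ {-1, 2}.
The Hessian is diagonal: diag(g_uu, g_vv). Second derivatives: g_uu(-4)=15120, g_uu(-2)=-7200, g_uu(2)=4320, g_uu(3)=-6300; g_vv(-1)=54, g_vv(2)=-54.
Local maxima occur where both diagonal entries negative: (-2, 2), (3, 2). Count: 2.

2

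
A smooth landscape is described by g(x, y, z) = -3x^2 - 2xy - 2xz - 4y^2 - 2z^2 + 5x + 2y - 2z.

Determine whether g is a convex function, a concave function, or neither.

concave

g is quadratic, so its Hessian is the constant matrix H = [[-6, -2, -2], [-2, -8, 0], [-2, 0, -4]].
Leading principal minors: -6, 44, -144.
Signs alternate −, +, − ⇒ H ≺ 0 ⇒ concave.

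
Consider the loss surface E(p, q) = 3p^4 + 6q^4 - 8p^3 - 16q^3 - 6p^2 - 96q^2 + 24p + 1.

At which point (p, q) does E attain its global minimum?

E(p,q) separates as A(p) + B(q) + 1, so its minimum is min A + min B + 1.
A'(p) = 12(p - 2)(p - 1)(p + 1) vanishes at p ∈ {-1, 1, 2}; B'(q) = 24q(q - 4)(q + 2) vanishes at q ∈ {-2, 0, 4}.
Local minima of A (where A''>0): A(-1)=-19, A(2)=8. Local minima of B: B(-2)=-160, B(4)=-1024.
So the global minimum of E is A(-1) + B(4) + 1 = -19 − 1024 + 1 = -1042, attained at (-1, 4).

(-1, 4)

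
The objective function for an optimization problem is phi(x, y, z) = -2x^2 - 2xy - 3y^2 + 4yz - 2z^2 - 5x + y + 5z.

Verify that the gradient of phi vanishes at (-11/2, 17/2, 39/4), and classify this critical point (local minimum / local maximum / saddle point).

local maximum

∇phi = (-4x - 2y - 5, -2x - 6y + 4z + 1, 4y - 4z + 5); substituting (-11/2, 17/2, 39/4) gives ∇phi = (0, 0, 0), so (-11/2, 17/2, 39/4) is indeed a critical point.
The Hessian is constant: H = [[-4, -2, 0], [-2, -6, 4], [0, 4, -4]].
Leading principal minors: Δ₁ = -4, Δ₂ = 20, Δ₃ = -16.
The minors alternate sign starting negative (−, +, −), so H is negative definite: a local maximum.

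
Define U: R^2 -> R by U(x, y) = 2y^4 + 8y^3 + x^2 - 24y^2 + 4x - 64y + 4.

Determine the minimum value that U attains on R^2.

-128

U(x,y) separates as P(x) + Q(y) + 4, so its minimum is min P + min Q + 4.
P'(x) = 2x + 4 vanishes at x ∈ {-2}; Q'(y) = 8(y - 2)(y + 1)(y + 4) vanishes at y ∈ {-4, -1, 2}.
Local minima of P (where P''>0): P(-2)=-4. Local minima of Q: Q(-4)=-128, Q(2)=-128.
So the global minimum of U is P(-2) + Q(-4) + 4 = -4 − 128 + 4 = -128, attained at (-2, -4).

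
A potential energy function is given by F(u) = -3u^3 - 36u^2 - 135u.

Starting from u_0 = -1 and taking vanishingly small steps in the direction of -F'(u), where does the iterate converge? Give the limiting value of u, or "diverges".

diverges

F'(u) = -9(u + 3)(u + 5), so F'(-1) = -72.
Gradient descent moves in the -F' direction, i.e. u is increasing.
There is no critical point above u=-1, and F' keeps the same sign, so the iterate runs off to +∞.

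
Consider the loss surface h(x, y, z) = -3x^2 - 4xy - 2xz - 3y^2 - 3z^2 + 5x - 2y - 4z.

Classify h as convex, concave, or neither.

h is quadratic, so its Hessian is the constant matrix H = [[-6, -4, -2], [-4, -6, 0], [-2, 0, -6]].
Leading principal minors: -6, 20, -96.
Signs alternate −, +, − ⇒ H ≺ 0 ⇒ concave.

concave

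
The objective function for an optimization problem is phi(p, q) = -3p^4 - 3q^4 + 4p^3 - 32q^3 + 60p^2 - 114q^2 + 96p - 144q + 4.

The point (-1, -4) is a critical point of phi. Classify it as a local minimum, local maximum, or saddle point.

saddle point

The mixed partial ∂²phi/∂p∂q is 0, so the Hessian at any point is diag(phi_pp, phi_qq) = diag(12(-3p^2 + 2p + 10), -12(3q^2 + 16q + 19)).
At (-1, -4): H = diag(60, -36).
The eigenvalues have opposite signs, so H is indefinite: a saddle point.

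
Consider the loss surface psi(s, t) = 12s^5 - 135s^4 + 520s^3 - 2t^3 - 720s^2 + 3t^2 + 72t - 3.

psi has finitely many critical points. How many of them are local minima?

2

psi separates as a function of s plus a function of t, so ∇psi=0 decouples.
∂psi/∂s = 60s(s - 4)(s - 3)(s - 2) = 0 at s ∈ {0, 2, 3, 4}; ∂psi/∂t = -6(t - 4)(t + 3) = 0 at t ∈ {-3, 4}.
The Hessian is diagonal: diag(psi_ss, psi_tt). Second derivatives: psi_ss(0)=-1440, psi_ss(2)=240, psi_ss(3)=-180, psi_ss(4)=480; psi_tt(-3)=42, psi_tt(4)=-42.
Local minima occur where both diagonal entries positive: (2, -3), (4, -3). Count: 2.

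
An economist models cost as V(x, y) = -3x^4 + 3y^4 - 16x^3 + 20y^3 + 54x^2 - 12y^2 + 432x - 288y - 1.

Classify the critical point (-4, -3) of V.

The mixed partial ∂²V/∂x∂y is 0, so the Hessian at any point is diag(V_xx, V_yy) = diag(12(-3x^2 - 8x + 9), 12(3y^2 + 10y - 2)).
At (-4, -3): H = diag(-84, -60).
Both eigenvalues are negative, so H is negative definite: a local maximum.

local maximum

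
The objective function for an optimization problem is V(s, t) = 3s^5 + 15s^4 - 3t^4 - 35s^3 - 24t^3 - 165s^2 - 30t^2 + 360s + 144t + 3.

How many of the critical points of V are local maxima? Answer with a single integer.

4

V separates as a function of s plus a function of t, so ∇V=0 decouples.
∂V/∂s = 15(s - 2)(s - 1)(s + 3)(s + 4) = 0 at s ∈ {-4, -3, 1, 2}; ∂V/∂t = -12(t - 1)(t + 3)(t + 4) = 0 at t ∈ {-4, -3, 1}.
The Hessian is diagonal: diag(V_ss, V_tt). Second derivatives: V_ss(-4)=-450, V_ss(-3)=300, V_ss(1)=-300, V_ss(2)=450; V_tt(-4)=-60, V_tt(-3)=48, V_tt(1)=-240.
Local maxima occur where both diagonal entries negative: (-4, -4), (-4, 1), (1, -4), (1, 1). Count: 4.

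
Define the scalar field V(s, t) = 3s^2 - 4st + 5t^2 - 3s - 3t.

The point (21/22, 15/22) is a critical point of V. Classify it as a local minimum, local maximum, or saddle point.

The Hessian of V is constant: H = [[6, -4], [-4, 10]].
det(H) = 6·10 − (-4)² = 44.
det(H) > 0 and tr(H) = 16 > 0, so H is positive definite and the point is a local minimum.

local minimum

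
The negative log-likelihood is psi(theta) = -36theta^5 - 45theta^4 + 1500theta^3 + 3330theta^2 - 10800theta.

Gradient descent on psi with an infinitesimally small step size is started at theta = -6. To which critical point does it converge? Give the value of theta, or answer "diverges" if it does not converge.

-4

psi'(theta) = -180(theta - 5)(theta - 1)(theta + 3)(theta + 4), so psi'(-6) = -83160.
Gradient descent moves in the -psi' direction, i.e. theta is increasing.
The nearest critical point in that direction is theta = -4, where psi'' = 8100 > 0 (a local minimum). The iterate converges there.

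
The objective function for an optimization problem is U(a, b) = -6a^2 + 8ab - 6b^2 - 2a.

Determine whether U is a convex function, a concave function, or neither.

U is quadratic, so its Hessian is the constant matrix H = [[-12, 8], [8, -12]].
det(H) = 80, tr(H) = -24.
det(H) > 0 and tr(H) < 0, so H is negative definite everywhere: concave.

concave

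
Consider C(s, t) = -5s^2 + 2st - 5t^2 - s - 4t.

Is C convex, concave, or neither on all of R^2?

concave

C is quadratic, so its Hessian is the constant matrix H = [[-10, 2], [2, -10]].
det(H) = 96, tr(H) = -20.
det(H) > 0 and tr(H) < 0, so H is negative definite everywhere: concave.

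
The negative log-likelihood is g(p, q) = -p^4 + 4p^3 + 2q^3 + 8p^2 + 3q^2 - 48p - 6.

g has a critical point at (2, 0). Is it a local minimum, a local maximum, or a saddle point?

local minimum

The mixed partial ∂²g/∂p∂q is 0, so the Hessian at any point is diag(g_pp, g_qq) = diag(4(-3p^2 + 6p + 4), 6(2q + 1)).
At (2, 0): H = diag(16, 6).
Both eigenvalues are positive, so H is positive definite: a local minimum.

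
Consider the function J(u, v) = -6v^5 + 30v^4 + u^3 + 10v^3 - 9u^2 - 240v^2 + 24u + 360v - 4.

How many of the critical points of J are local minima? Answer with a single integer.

2

J separates as a function of u plus a function of v, so ∇J=0 decouples.
∂J/∂u = 3(u - 4)(u - 2) = 0 at u ∈ {2, 4}; ∂J/∂v = -30(v - 3)(v - 2)(v - 1)(v + 2) = 0 at v ∈ {-2, 1, 2, 3}.
The Hessian is diagonal: diag(J_uu, J_vv). Second derivatives: J_uu(2)=-6, J_uu(4)=6; J_vv(-2)=1800, J_vv(1)=-180, J_vv(2)=120, J_vv(3)=-300.
Local minima occur where both diagonal entries positive: (4, -2), (4, 2). Count: 2.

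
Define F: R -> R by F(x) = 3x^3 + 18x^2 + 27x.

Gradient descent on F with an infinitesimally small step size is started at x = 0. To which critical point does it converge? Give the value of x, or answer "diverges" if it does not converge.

F'(x) = 9(x + 1)(x + 3), so F'(0) = 27.
Gradient descent moves in the -F' direction, i.e. x is decreasing.
The nearest critical point in that direction is x = -1, where F'' = 18 > 0 (a local minimum). The iterate converges there.

-1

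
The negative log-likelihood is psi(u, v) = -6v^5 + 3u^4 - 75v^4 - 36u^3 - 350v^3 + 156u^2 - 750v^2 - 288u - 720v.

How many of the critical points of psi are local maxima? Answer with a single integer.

psi separates as a function of u plus a function of v, so ∇psi=0 decouples.
∂psi/∂u = 12(u - 4)(u - 3)(u - 2) = 0 at u ∈ {2, 3, 4}; ∂psi/∂v = -30(v + 1)(v + 2)(v + 3)(v + 4) = 0 at v ∈ {-4, -3, -2, -1}.
The Hessian is diagonal: diag(psi_uu, psi_vv). Second derivatives: psi_uu(2)=24, psi_uu(3)=-12, psi_uu(4)=24; psi_vv(-4)=180, psi_vv(-3)=-60, psi_vv(-2)=60, psi_vv(-1)=-180.
Local maxima occur where both diagonal entries negative: (3, -3), (3, -1). Count: 2.

2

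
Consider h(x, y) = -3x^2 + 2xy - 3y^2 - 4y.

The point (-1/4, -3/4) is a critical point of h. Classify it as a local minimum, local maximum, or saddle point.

The Hessian of h is constant: H = [[-6, 2], [2, -6]].
det(H) = (-6)·(-6) − 2² = 32.
det(H) > 0 and tr(H) = -12 < 0, so H is negative definite and the point is a local maximum.

local maximum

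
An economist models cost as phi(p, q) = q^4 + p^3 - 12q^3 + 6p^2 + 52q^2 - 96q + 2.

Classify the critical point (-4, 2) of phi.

saddle point

The mixed partial ∂²phi/∂p∂q is 0, so the Hessian at any point is diag(phi_pp, phi_qq) = diag(6(p + 2), 4(3q^2 - 18q + 26)).
At (-4, 2): H = diag(-12, 8).
The eigenvalues have opposite signs, so H is indefinite: a saddle point.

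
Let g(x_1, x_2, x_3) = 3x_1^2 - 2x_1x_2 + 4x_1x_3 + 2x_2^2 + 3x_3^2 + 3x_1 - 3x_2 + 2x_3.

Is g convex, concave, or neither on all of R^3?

g is quadratic, so its Hessian is the constant matrix H = [[6, -2, 4], [-2, 4, 0], [4, 0, 6]].
Leading principal minors: 6, 20, 56.
All positive ⇒ H ≻ 0 ⇒ convex.

convex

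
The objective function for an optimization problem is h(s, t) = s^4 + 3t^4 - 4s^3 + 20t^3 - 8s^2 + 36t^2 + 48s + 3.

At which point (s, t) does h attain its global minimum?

(-2, 0)

h(s,t) separates as P(s) + Q(t) + 3, so its minimum is min P + min Q + 3.
P'(s) = 4(s - 3)(s - 2)(s + 2) vanishes at s ∈ {-2, 2, 3}; Q'(t) = 12t(t + 2)(t + 3) vanishes at t ∈ {-3, -2, 0}.
Local minima of P (where P''>0): P(-2)=-80, P(3)=45. Local minima of Q: Q(-3)=27, Q(0)=0.
So the global minimum of h is P(-2) + Q(0) + 3 = -80 + 0 + 3 = -77, attained at (-2, 0).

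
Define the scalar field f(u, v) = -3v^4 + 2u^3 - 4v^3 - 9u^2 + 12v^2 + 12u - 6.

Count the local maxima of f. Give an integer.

f separates as a function of u plus a function of v, so ∇f=0 decouples.
∂f/∂u = 6(u - 2)(u - 1) = 0 at u ∈ {1, 2}; ∂f/∂v = -12v(v - 1)(v + 2) = 0 at v ∈ {-2, 0, 1}.
The Hessian is diagonal: diag(f_uu, f_vv). Second derivatives: f_uu(1)=-6, f_uu(2)=6; f_vv(-2)=-72, f_vv(0)=24, f_vv(1)=-36.
Local maxima occur where both diagonal entries negative: (1, -2), (1, 1). Count: 2.

2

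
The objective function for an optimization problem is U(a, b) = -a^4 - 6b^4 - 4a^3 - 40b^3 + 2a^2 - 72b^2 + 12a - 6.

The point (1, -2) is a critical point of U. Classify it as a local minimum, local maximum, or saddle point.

The mixed partial ∂²U/∂a∂b is 0, so the Hessian at any point is diag(U_aa, U_bb) = diag(4(-3a^2 - 6a + 1), -24(3b^2 + 10b + 6)).
At (1, -2): H = diag(-32, 48).
The eigenvalues have opposite signs, so H is indefinite: a saddle point.

saddle point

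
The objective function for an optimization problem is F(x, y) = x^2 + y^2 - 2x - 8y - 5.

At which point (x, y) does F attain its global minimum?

(1, 4)

F(x,y) separates as P(x) + Q(y) − 5, so its minimum is min P + min Q − 5.
P'(x) = 2x - 2 vanishes at x ∈ {1}; Q'(y) = 2y - 8 vanishes at y ∈ {4}.
Local minima of P (where P''>0): P(1)=-1. Local minima of Q: Q(4)=-16.
So the global minimum of F is P(1) + Q(4) − 5 = -1 − 16 − 5 = -22, attained at (1, 4).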